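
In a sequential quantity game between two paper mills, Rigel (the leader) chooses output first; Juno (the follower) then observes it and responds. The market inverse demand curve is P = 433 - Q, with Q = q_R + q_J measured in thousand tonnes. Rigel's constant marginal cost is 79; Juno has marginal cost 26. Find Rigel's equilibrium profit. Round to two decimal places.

The follower Juno best-responds to any q_R: π_J = (433 - Q)q_J - 26q_J.
∂π_J/∂q_J = 407 - q_R - 2q_J = 0 gives the reaction function q_J = (407 - q_R)/2.
Rigel substitutes q_J(q_R) into its own profit: π_R = q_R(433 - q_R - (407 - q_R)/2) - 79q_R = (459/2 - (1/2)q_R)q_R - 79q_R.
The leader's first-order condition 301/2 - q_R = 0 yields q_R = 301/2.
Then q_J = (407 - 301/2)/2 = 513/4.
Price P = 433 - 1115/4 = 617/4.
Rigel's profit: (617/4 - 79)·(301/2) = 11325.1250.

11325.13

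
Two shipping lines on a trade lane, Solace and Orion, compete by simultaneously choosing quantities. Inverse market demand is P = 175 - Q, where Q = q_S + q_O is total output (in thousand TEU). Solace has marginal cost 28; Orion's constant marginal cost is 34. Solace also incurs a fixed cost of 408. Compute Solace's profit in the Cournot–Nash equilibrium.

Solace's profit: π_S = (175 - Q)q_S - (28q_S). Setting ∂π_S/∂q_S = 0: 147 - 2q_S - (q_O) = 0.
Orion's profit: π_O = (175 - Q)q_O - (34q_O). Setting ∂π_O/∂q_O = 0: 141 - 2q_O - (q_S) = 0.
Best responses: q_S = (147 - q_O)/2, q_O = (141 - q_S)/2.
Substituting one into the other gives q_S = 51 and q_O = 45.
Price P = 175 - 96 = 79.
Solace's profit: (79 - 28)·51 - 408 = 2193.

2193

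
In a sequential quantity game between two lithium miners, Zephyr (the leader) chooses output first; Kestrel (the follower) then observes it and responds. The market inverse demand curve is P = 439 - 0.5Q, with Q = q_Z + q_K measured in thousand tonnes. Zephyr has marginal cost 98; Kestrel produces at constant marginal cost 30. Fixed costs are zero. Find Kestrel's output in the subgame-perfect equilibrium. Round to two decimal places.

272.50

The follower Kestrel best-responds to any q_Z: π_K = (439 - 0.5Q)q_K - 30q_K.
Follower FOC: 409 - (1/2)q_Z - q_K = 0, so q_K(q_Z) = (409 - (1/2)q_Z).
The leader anticipates this reaction. Substituting into P = 439 - 0.5Q gives P = 469/2 - (1/4)q_Z, so π_Z = (469/2 - (1/4)q_Z)q_Z - 98q_Z.
The leader's first-order condition 273/2 - (1/2)q_Z = 0 yields q_Z = 273.
Then q_K = (409 - (1/2)·273) = 545/2.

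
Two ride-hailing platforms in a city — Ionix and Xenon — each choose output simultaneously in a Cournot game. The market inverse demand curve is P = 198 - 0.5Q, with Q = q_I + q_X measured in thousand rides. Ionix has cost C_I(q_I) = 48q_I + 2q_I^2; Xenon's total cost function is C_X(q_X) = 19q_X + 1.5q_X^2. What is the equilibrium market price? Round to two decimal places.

164.32

Ionix's profit: π_I = (198 - 0.5Q)q_I - (48q_I + 2q_I²). Setting ∂π_I/∂q_I = 0: 150 - 5q_I - (1/2)(q_X) = 0.
Xenon's first-order condition: 179 - 4q_X - (1/2)(q_I) = 0.
So q_I = (150 - (1/2)q_X)/5 and q_X = (179 - (1/2)q_I)/4.
Substituting one into the other gives q_I = 25.8481 and q_X = 41.5190.
Total output Q = 67.3671, so price P = 198 - (1/2)·67.3671 = 164.3165.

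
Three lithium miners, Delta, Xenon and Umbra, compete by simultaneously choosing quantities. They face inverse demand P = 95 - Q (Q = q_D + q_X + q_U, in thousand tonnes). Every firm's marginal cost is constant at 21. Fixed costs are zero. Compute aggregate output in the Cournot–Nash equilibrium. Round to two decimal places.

A representative firm's profit is π_i = q_i(95 - Q) - 21q_i.
Setting ∂π_i/∂q_i = 0 with rivals' quantities fixed: 74 - 2q_i - Σ_{j≠i} q_j = 0.
By symmetry each firm produces the same amount; substituting Σ_{j≠i} q_j = 2q_i yields q_i = 74/4 = 37/2.
Total output Q = 37/2 + 37/2 + 37/2 = 111/2.

55.50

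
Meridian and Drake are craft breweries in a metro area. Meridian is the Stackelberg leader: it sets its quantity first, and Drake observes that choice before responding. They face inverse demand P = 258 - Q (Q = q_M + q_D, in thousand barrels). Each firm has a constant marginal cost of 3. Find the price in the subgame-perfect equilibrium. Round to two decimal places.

66.75

The follower Drake best-responds to any q_M: π_D = (258 - Q)q_D - 3q_D.
Follower FOC: 255 - q_M - 2q_D = 0, so q_D(q_M) = (255 - q_M)/2.
The leader anticipates this reaction. Substituting into P = 258 - Q gives P = 261/2 - (1/2)q_M, so π_M = (261/2 - (1/2)q_M)q_M - 3q_M.
Leader FOC: 255/2 - q_M = 0, so q_M = 255/2.
Then q_D = (255 - 255/2)/2 = 255/4.
Total output Q = 765/4, so price P = 258 - 765/4 = 267/4.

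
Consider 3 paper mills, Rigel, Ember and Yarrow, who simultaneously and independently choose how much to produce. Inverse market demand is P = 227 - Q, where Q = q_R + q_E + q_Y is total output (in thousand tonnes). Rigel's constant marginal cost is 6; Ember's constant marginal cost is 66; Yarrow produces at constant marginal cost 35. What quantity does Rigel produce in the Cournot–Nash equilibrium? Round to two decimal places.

Rigel's profit: π_R = (227 - Q)q_R - (6q_R). Setting ∂π_R/∂q_R = 0: 221 - 2q_R - (q_E + q_Y) = 0.
Ember's profit: π_E = (227 - Q)q_E - (66q_E). Setting ∂π_E/∂q_E = 0: 161 - 2q_E - (q_R + q_Y) = 0.
Yarrow's first-order condition: 192 - 2q_Y - (q_R + q_E) = 0.
Adding the 3 first-order conditions: 574 − 4Q = 0, so Q = 287/2.
Back-substituting: q_R = (221 − 287/2) = 155/2, q_E = (161 − 287/2) = 35/2, q_Y = (192 − 287/2) = 97/2.

77.50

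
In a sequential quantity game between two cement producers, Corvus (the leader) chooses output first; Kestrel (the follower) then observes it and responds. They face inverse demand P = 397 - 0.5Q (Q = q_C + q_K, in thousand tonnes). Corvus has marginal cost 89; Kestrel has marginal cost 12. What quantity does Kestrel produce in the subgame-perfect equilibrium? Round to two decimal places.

The follower Kestrel best-responds to any q_C: π_K = (397 - 0.5Q)q_K - 12q_K.
∂π_K/∂q_K = 385 - (1/2)q_C - q_K = 0 gives the reaction function q_K = (385 - (1/2)q_C).
The leader anticipates this reaction. Substituting into P = 397 - 0.5Q gives P = 409/2 - (1/4)q_C, so π_C = (409/2 - (1/4)q_C)q_C - 89q_C.
The leader's first-order condition 231/2 - (1/2)q_C = 0 yields q_C = 231.
Then q_K = (385 - (1/2)·231) = 539/2.

269.50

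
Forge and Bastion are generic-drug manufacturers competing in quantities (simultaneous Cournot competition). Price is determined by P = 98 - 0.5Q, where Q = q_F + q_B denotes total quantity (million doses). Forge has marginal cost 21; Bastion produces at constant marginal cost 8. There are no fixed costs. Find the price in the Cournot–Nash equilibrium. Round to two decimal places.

Forge's profit: π_F = (98 - 0.5Q)q_F - (21q_F). Setting ∂π_F/∂q_F = 0: 77 - q_F - (1/2)(q_B) = 0.
Bastion's profit: π_B = (98 - 0.5Q)q_B - (8q_B). Setting ∂π_B/∂q_B = 0: 90 - q_B - (1/2)(q_F) = 0.
So q_F = (77 - (1/2)q_B) and q_B = (90 - (1/2)q_F).
Solving the pair: q_F = 128/3, q_B = 206/3.
Total output Q = 334/3, so price P = 98 - (1/2)·(334/3) = 127/3.

42.33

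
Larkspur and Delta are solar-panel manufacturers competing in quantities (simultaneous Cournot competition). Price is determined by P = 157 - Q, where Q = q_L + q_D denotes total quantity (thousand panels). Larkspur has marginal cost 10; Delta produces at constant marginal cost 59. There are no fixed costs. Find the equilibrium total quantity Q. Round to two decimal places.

81.67

Larkspur's profit: π_L = (157 - Q)q_L - (10q_L). Setting ∂π_L/∂q_L = 0: 147 - 2q_L - (q_D) = 0.
Delta's first-order condition: 98 - 2q_D - (q_L) = 0.
Rearranging gives the reaction functions q_L = (147 - q_D)/2 and q_D = (98 - q_L)/2.
Substituting one into the other gives q_L = 196/3 and q_D = 49/3.
Total output Q = 196/3 + 49/3 = 245/3.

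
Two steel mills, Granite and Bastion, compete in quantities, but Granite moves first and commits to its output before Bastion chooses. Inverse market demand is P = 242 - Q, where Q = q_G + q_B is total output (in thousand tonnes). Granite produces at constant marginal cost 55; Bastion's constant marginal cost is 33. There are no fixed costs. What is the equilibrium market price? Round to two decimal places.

96.25

Solve by backward induction. Given q_G, the follower Bastion maximises π_B = (242 - q_G - q_B)q_B - 33q_B.
∂π_B/∂q_B = 209 - q_G - 2q_B = 0 gives the reaction function q_B = (209 - q_G)/2.
Granite substitutes q_B(q_G) into its own profit: π_G = q_G(242 - q_G - (209 - q_G)/2) - 55q_G = (275/2 - (1/2)q_G)q_G - 55q_G.
The leader's first-order condition 165/2 - q_G = 0 yields q_G = 165/2.
Then q_B = (209 - 165/2)/2 = 253/4.
Total output Q = 583/4, so price P = 242 - 583/4 = 385/4.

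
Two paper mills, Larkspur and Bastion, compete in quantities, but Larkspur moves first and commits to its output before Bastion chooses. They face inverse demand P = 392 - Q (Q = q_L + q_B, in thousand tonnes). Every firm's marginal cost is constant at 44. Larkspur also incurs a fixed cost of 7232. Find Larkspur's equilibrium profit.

The follower Bastion best-responds to any q_L: π_B = (392 - Q)q_B - 44q_B.
∂π_B/∂q_B = 348 - q_L - 2q_B = 0 gives the reaction function q_B = (348 - q_L)/2.
The leader anticipates this reaction. Substituting into P = 392 - Q gives P = 218 - (1/2)q_L, so π_L = (218 - (1/2)q_L)q_L - 44q_L.
Maximising: ∂π_L/∂q_L = 174 - q_L = 0, giving q_L = 174.
Then q_B = (348 - 174)/2 = 87.
Price P = 392 - 261 = 131.
Larkspur's profit: (131 - 44)·174 - 7232 = 7906.

7906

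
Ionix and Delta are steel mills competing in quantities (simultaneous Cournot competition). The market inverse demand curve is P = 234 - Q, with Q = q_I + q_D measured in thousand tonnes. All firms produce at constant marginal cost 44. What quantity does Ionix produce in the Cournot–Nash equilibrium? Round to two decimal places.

A representative firm's profit is π_i = q_i(234 - Q) - 44q_i.
First-order condition (treating rivals' output as given): 190 - 2q_i - q_j = 0.
With identical firms every q_j equals q_i, so q_j = q_i and 190 = 3q_i, giving q_i = 190/3.

63.33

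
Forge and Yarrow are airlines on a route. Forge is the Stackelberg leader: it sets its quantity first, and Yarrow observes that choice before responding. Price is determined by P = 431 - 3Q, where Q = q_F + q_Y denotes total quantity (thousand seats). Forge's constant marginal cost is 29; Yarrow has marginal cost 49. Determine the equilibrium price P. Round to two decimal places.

Solve by backward induction. Given q_F, the follower Yarrow maximises π_Y = (431 - 3q_F - 3q_Y)q_Y - 49q_Y.
Follower FOC: 382 - 3q_F - 6q_Y = 0, so q_Y(q_F) = (382 - 3q_F)/6.
The leader anticipates this reaction. Substituting into P = 431 - 3Q gives P = 240 - (3/2)q_F, so π_F = (240 - (3/2)q_F)q_F - 29q_F.
Leader FOC: 211 - 3q_F = 0, so q_F = 211/3.
Then q_Y = (382 - 3·(211/3))/6 = 57/2.
Total output Q = 593/6, so price P = 431 - 3·(593/6) = 269/2.

134.50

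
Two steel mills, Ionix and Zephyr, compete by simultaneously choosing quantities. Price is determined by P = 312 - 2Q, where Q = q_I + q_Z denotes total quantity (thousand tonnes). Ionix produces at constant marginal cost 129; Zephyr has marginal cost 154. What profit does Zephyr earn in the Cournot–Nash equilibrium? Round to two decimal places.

982.72

Ionix's profit: π_I = (312 - 2Q)q_I - (129q_I). Setting ∂π_I/∂q_I = 0: 183 - 4q_I - 2(q_Z) = 0.
Zephyr's profit: π_Z = (312 - 2Q)q_Z - (154q_Z). Setting ∂π_Z/∂q_Z = 0: 158 - 4q_Z - 2(q_I) = 0.
So q_I = (183 - 2q_Z)/4 and q_Z = (158 - 2q_I)/4.
Solving the pair: q_I = 104/3, q_Z = 133/6.
Price P = 312 - 2·(341/6) = 595/3.
Zephyr's profit: (595/3 - 154)·(133/6) = 982.7222.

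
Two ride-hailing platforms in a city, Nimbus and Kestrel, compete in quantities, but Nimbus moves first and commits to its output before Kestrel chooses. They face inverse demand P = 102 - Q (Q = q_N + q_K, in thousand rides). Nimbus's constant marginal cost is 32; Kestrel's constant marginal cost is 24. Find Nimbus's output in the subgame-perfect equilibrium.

Solve by backward induction. Given q_N, the follower Kestrel maximises π_K = (102 - q_N - q_K)q_K - 24q_K.
Setting the follower's marginal profit to zero, 78 - q_N - 2q_K = 0, i.e. q_K = (78 - q_N)/2.
The leader anticipates this reaction. Substituting into P = 102 - Q gives P = 63 - (1/2)q_N, so π_N = (63 - (1/2)q_N)q_N - 32q_N.
Leader FOC: 31 - q_N = 0, so q_N = 31.
Then q_K = (78 - 31)/2 = 47/2.

31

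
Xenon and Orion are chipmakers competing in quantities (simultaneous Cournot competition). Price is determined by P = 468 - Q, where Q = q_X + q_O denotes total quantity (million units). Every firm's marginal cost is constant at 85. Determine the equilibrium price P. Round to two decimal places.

A representative firm's profit is π_i = q_i(468 - Q) - 85q_i.
First-order condition (treating rivals' output as given): 383 - 2q_i - q_j = 0.
By symmetry each firm produces the same amount; substituting q_j = q_i yields q_i = 383/3.
Total output Q = 766/3, so price P = 468 - 766/3 = 638/3.

212.67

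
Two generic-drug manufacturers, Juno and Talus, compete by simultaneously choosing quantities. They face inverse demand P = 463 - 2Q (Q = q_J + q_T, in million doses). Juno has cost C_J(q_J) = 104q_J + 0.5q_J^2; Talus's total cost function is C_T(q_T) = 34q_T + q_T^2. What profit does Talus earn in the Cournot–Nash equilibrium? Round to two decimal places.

Juno's profit: π_J = (463 - 2Q)q_J - (104q_J + (1/2)q_J²). Setting ∂π_J/∂q_J = 0: 359 - 5q_J - 2(q_T) = 0.
Talus's first-order condition: 429 - 6q_T - 2(q_J) = 0.
Rearranging gives the reaction functions q_J = (359 - 2q_T)/5 and q_T = (429 - 2q_J)/6.
Solving the pair: q_J = 648/13, q_T = 1427/26.
Price P = 463 - 2·104.7308 = 253.5385.
Talus's profit: 253.5385·(1427/26) - 34·(1427/26) - (1427/26)² = 9036.9630.

9036.96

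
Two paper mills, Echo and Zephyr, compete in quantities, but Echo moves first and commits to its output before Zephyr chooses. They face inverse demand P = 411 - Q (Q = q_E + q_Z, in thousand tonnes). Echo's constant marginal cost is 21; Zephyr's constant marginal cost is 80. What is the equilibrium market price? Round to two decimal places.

Solve by backward induction. Given q_E, the follower Zephyr maximises π_Z = (411 - q_E - q_Z)q_Z - 80q_Z.
Follower FOC: 331 - q_E - 2q_Z = 0, so q_Z(q_E) = (331 - q_E)/2.
Echo substitutes q_Z(q_E) into its own profit: π_E = q_E(411 - q_E - (331 - q_E)/2) - 21q_E = (491/2 - (1/2)q_E)q_E - 21q_E.
Maximising: ∂π_E/∂q_E = 449/2 - q_E = 0, giving q_E = 449/2.
Then q_Z = (331 - 449/2)/2 = 213/4.
Total output Q = 1111/4, so price P = 411 - 1111/4 = 533/4.

133.25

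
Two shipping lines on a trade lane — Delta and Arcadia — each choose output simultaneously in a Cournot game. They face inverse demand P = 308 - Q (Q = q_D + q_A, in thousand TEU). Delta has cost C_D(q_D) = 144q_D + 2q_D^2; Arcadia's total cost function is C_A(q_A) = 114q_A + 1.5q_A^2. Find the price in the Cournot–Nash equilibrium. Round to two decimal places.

Delta's profit: π_D = (308 - Q)q_D - (144q_D + 2q_D²). Setting ∂π_D/∂q_D = 0: 164 - 6q_D - (q_A) = 0.
Arcadia's first-order condition: 194 - 5q_A - (q_D) = 0.
Rearranging gives the reaction functions q_D = (164 - q_A)/6 and q_A = (194 - q_D)/5.
Solving the pair: q_D = 626/29, q_A = 1000/29.
Total output Q = 1626/29, so price P = 308 - 1626/29 = 251.9310.

251.93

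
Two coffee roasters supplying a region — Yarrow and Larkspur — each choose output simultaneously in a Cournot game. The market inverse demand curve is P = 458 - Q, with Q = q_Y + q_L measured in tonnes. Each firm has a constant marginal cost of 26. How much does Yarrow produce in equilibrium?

Each firm earns π_i = (458 - Q)q_i - 26q_i.
First-order condition (treating rivals' output as given): 432 - 2q_i - q_j = 0.
With identical firms every q_j equals q_i, so q_j = q_i and 432 = 3q_i, giving q_i = 144.

144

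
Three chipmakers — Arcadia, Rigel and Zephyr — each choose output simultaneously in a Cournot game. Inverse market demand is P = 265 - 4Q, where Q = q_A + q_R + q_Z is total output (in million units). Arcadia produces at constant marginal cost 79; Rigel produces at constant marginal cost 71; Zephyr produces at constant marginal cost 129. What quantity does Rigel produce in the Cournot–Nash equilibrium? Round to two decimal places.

16.25

Arcadia's profit: π_A = (265 - 4Q)q_A - (79q_A). Setting ∂π_A/∂q_A = 0: 186 - 8q_A - 4(q_R + q_Z) = 0.
Rigel's profit: π_R = (265 - 4Q)q_R - (71q_R). Setting ∂π_R/∂q_R = 0: 194 - 8q_R - 4(q_A + q_Z) = 0.
Zephyr's profit: π_Z = (265 - 4Q)q_Z - (129q_Z). Setting ∂π_Z/∂q_Z = 0: 136 - 8q_Z - 4(q_A + q_R) = 0.
Summing all 3 equations gives 516 − 16Q = 0, hence Q = 129/4.
Back-substituting: q_A = (186 − 129)/4 = 57/4, q_R = (194 − 129)/4 = 65/4, q_Z = (136 − 129)/4 = 7/4.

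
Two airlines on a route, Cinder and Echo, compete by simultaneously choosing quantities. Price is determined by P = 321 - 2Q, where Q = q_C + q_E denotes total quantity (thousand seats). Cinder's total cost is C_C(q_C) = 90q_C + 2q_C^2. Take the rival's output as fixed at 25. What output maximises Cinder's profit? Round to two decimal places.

22.63

With the rival's output fixed at 25, Cinder's profit is π_C = (321 - 2·25 - 2q_C)q_C - (90q_C + 2q_C²) = (271 - 2q_C)q_C - (90q_C + 2q_C²).
∂π_C/∂q_C = 181 - 8q_C = 0, so q_C = 181/8.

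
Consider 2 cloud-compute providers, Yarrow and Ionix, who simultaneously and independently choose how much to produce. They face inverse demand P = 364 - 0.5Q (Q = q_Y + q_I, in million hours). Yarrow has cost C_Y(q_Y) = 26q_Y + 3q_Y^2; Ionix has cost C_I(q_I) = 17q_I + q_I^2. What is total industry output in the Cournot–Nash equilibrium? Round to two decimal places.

149.42

Yarrow's profit: π_Y = (364 - 0.5Q)q_Y - (26q_Y + 3q_Y²). Setting ∂π_Y/∂q_Y = 0: 338 - 7q_Y - (1/2)(q_I) = 0.
Ionix's profit: π_I = (364 - 0.5Q)q_I - (17q_I + q_I²). Setting ∂π_I/∂q_I = 0: 347 - 3q_I - (1/2)(q_Y) = 0.
So q_Y = (338 - (1/2)q_I)/7 and q_I = (347 - (1/2)q_Y)/3.
Substituting one into the other gives q_Y = 40.5060 and q_I = 108.9157.
Total output Q = 40.5060 + 108.9157 = 149.4217.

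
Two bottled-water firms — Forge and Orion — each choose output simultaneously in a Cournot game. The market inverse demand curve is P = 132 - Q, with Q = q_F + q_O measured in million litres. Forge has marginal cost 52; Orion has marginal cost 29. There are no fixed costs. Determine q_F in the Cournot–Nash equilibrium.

Forge's profit: π_F = (132 - Q)q_F - (52q_F). Setting ∂π_F/∂q_F = 0: 80 - 2q_F - (q_O) = 0.
Orion's first-order condition: 103 - 2q_O - (q_F) = 0.
So q_F = (80 - q_O)/2 and q_O = (103 - q_F)/2.
Substituting one into the other gives q_F = 19 and q_O = 42.

19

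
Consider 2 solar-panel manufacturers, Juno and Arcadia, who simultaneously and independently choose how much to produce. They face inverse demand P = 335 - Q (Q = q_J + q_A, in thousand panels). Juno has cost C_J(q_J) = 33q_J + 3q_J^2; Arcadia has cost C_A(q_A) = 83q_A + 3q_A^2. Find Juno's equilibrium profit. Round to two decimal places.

4719.47

Juno's profit: π_J = (335 - Q)q_J - (33q_J + 3q_J²). Setting ∂π_J/∂q_J = 0: 302 - 8q_J - (q_A) = 0.
Arcadia's profit: π_A = (335 - Q)q_A - (83q_A + 3q_A²). Setting ∂π_A/∂q_A = 0: 252 - 8q_A - (q_J) = 0.
Best responses: q_J = (302 - q_A)/8, q_A = (252 - q_J)/8.
Solving the pair: q_J = 34.3492, q_A = 1714/63.
Price P = 335 - 554/9 = 273.4444.
Juno's profit: 273.4444·34.3492 - 33·34.3492 - 3·34.3492² = 4719.4719.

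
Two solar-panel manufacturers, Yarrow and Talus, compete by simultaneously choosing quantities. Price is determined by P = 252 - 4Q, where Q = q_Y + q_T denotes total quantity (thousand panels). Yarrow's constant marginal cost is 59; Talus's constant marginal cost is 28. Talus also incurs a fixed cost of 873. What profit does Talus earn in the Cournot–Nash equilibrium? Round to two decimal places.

933.25

Yarrow's profit: π_Y = (252 - 4Q)q_Y - (59q_Y). Setting ∂π_Y/∂q_Y = 0: 193 - 8q_Y - 4(q_T) = 0.
Talus's profit: π_T = (252 - 4Q)q_T - (28q_T). Setting ∂π_T/∂q_T = 0: 224 - 8q_T - 4(q_Y) = 0.
Best responses: q_Y = (193 - 4q_T)/8, q_T = (224 - 4q_Y)/8.
Solving the pair: q_Y = 27/2, q_T = 85/4.
Price P = 252 - 4·(139/4) = 113.
Talus's profit: (113 - 28)·(85/4) - 873 = 933.2500.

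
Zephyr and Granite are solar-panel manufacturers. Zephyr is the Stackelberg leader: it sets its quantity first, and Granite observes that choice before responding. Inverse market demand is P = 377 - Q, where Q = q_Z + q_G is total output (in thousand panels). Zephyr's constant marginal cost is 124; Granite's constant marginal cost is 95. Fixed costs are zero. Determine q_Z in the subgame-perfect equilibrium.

The follower Granite best-responds to any q_Z: π_G = (377 - Q)q_G - 95q_G.
∂π_G/∂q_G = 282 - q_Z - 2q_G = 0 gives the reaction function q_G = (282 - q_Z)/2.
Zephyr substitutes q_G(q_Z) into its own profit: π_Z = q_Z(377 - q_Z - (282 - q_Z)/2) - 124q_Z = (236 - (1/2)q_Z)q_Z - 124q_Z.
The leader's first-order condition 112 - q_Z = 0 yields q_Z = 112.
Then q_G = (282 - 112)/2 = 85.

112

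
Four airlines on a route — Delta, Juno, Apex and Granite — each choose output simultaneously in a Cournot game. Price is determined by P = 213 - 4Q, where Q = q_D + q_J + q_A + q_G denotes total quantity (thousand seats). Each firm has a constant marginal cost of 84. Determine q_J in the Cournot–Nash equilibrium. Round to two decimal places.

6.45

Each firm earns π_i = (213 - 4Q)q_i - 84q_i.
Setting ∂π_i/∂q_i = 0 with rivals' quantities fixed: 129 - 8q_i - 4·Σ_{j≠i} q_j = 0.
With identical firms every q_j equals q_i, so Σ_{j≠i} q_j = 3q_i and 129 = 20q_i, giving q_i = 129/20.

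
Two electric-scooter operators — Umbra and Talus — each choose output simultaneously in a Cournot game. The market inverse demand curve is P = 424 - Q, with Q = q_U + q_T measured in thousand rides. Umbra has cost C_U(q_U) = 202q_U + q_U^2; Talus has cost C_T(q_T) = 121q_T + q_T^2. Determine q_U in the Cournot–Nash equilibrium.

39

Umbra's profit: π_U = (424 - Q)q_U - (202q_U + q_U²). Setting ∂π_U/∂q_U = 0: 222 - 4q_U - (q_T) = 0.
Talus's profit: π_T = (424 - Q)q_T - (121q_T + q_T²). Setting ∂π_T/∂q_T = 0: 303 - 4q_T - (q_U) = 0.
Rearranging gives the reaction functions q_U = (222 - q_T)/4 and q_T = (303 - q_U)/4.
Solving the pair: q_U = 39, q_T = 66.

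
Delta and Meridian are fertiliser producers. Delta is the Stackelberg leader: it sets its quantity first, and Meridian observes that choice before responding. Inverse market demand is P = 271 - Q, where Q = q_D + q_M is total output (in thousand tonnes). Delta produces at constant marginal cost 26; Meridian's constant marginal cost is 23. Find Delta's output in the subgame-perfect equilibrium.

121

The follower Meridian best-responds to any q_D: π_M = (271 - Q)q_M - 23q_M.
Setting the follower's marginal profit to zero, 248 - q_D - 2q_M = 0, i.e. q_M = (248 - q_D)/2.
Delta substitutes q_M(q_D) into its own profit: π_D = q_D(271 - q_D - (248 - q_D)/2) - 26q_D = (147 - (1/2)q_D)q_D - 26q_D.
The leader's first-order condition 121 - q_D = 0 yields q_D = 121.
Then q_M = (248 - 121)/2 = 127/2.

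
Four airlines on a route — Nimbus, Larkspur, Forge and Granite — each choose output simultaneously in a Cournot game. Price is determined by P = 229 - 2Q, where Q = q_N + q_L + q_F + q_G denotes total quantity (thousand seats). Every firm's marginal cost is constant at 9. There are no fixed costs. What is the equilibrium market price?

53

A representative firm's profit is π_i = q_i(229 - 2Q) - 9q_i.
Setting ∂π_i/∂q_i = 0 with rivals' quantities fixed: 220 - 4q_i - 2·Σ_{j≠i} q_j = 0.
By symmetry each firm produces the same amount; substituting Σ_{j≠i} q_j = 3q_i yields q_i = 220/10 = 22.
Total output Q = 88, so price P = 229 - 2·88 = 53.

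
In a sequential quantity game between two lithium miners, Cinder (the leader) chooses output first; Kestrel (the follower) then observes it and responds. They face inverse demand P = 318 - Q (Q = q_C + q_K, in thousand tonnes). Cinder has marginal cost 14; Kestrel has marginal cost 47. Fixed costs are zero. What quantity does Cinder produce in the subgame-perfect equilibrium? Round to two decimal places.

168.50

The follower Kestrel best-responds to any q_C: π_K = (318 - Q)q_K - 47q_K.
∂π_K/∂q_K = 271 - q_C - 2q_K = 0 gives the reaction function q_K = (271 - q_C)/2.
Cinder substitutes q_K(q_C) into its own profit: π_C = q_C(318 - q_C - (271 - q_C)/2) - 14q_C = (365/2 - (1/2)q_C)q_C - 14q_C.
Maximising: ∂π_C/∂q_C = 337/2 - q_C = 0, giving q_C = 337/2.
Then q_K = (271 - 337/2)/2 = 205/4.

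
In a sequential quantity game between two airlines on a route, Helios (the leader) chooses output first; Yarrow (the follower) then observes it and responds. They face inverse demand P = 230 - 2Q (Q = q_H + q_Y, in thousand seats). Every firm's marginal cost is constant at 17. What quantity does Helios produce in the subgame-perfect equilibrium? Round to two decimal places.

53.25

The follower Yarrow best-responds to any q_H: π_Y = (230 - 2Q)q_Y - 17q_Y.
Follower FOC: 213 - 2q_H - 4q_Y = 0, so q_Y(q_H) = (213 - 2q_H)/4.
The leader anticipates this reaction. Substituting into P = 230 - 2Q gives P = 247/2 - q_H, so π_H = (247/2 - q_H)q_H - 17q_H.
Leader FOC: 213/2 - 2q_H = 0, so q_H = 213/4.
Then q_Y = (213 - 2·(213/4))/4 = 213/8.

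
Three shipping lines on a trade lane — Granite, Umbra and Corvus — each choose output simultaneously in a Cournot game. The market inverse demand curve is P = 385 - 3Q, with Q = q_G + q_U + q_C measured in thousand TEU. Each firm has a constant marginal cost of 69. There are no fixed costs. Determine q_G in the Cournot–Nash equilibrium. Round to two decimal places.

Each firm earns π_i = (385 - 3Q)q_i - 69q_i.
First-order condition (treating rivals' output as given): 316 - 6q_i - 3·Σ_{j≠i} q_j = 0.
With identical firms every q_j equals q_i, so Σ_{j≠i} q_j = 2q_i and 316 = 12q_i, giving q_i = 79/3.

26.33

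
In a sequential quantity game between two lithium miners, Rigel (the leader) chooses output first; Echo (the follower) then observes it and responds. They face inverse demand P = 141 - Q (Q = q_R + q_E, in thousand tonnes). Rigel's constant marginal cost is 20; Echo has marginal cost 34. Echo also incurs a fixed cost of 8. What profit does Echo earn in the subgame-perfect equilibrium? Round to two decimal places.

382.06

The follower Echo best-responds to any q_R: π_E = (141 - Q)q_E - 34q_E.
Setting the follower's marginal profit to zero, 107 - q_R - 2q_E = 0, i.e. q_E = (107 - q_R)/2.
Rigel substitutes q_E(q_R) into its own profit: π_R = q_R(141 - q_R - (107 - q_R)/2) - 20q_R = (175/2 - (1/2)q_R)q_R - 20q_R.
The leader's first-order condition 135/2 - q_R = 0 yields q_R = 135/2.
Then q_E = (107 - 135/2)/2 = 79/4.
Price P = 141 - 349/4 = 215/4.
Echo's profit: (215/4 - 34)·(79/4) - 8 = 382.0625.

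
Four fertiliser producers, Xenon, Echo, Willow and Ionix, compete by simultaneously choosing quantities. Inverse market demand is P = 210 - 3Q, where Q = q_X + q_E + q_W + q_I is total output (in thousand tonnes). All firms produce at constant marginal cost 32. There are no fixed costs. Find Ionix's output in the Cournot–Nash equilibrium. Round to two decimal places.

Each firm earns π_i = (210 - 3Q)q_i - 32q_i.
Setting ∂π_i/∂q_i = 0 with rivals' quantities fixed: 178 - 6q_i - 3·Σ_{j≠i} q_j = 0.
With identical firms every q_j equals q_i, so Σ_{j≠i} q_j = 3q_i and 178 = 15q_i, giving q_i = 178/15.

11.87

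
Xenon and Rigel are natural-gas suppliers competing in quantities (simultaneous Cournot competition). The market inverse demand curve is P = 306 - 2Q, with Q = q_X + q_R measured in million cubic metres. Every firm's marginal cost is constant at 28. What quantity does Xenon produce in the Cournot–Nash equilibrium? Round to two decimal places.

Each firm earns π_i = (306 - 2Q)q_i - 28q_i.
Setting ∂π_i/∂q_i = 0 with rivals' quantities fixed: 278 - 4q_i - 2q_j = 0.
With identical firms every q_j equals q_i, so q_j = q_i and 278 = 6q_i, giving q_i = 139/3.

46.33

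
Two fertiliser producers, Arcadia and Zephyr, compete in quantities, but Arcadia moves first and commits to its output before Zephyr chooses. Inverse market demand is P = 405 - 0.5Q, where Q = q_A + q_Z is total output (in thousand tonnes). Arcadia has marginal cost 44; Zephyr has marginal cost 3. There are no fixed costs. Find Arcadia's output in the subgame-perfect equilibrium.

320

Solve by backward induction. Given q_A, the follower Zephyr maximises π_Z = (405 - (1/2)q_A - (1/2)q_Z)q_Z - 3q_Z.
∂π_Z/∂q_Z = 402 - (1/2)q_A - q_Z = 0 gives the reaction function q_Z = (402 - (1/2)q_A).
The leader anticipates this reaction. Substituting into P = 405 - 0.5Q gives P = 204 - (1/4)q_A, so π_A = (204 - (1/4)q_A)q_A - 44q_A.
The leader's first-order condition 160 - (1/2)q_A = 0 yields q_A = 320.
Then q_Z = (402 - (1/2)·320) = 242.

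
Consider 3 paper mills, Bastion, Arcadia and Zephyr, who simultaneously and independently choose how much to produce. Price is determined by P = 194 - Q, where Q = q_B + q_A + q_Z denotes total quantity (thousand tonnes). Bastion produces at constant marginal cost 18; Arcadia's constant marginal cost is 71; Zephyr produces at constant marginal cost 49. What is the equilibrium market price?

83

Bastion's profit: π_B = (194 - Q)q_B - (18q_B). Setting ∂π_B/∂q_B = 0: 176 - 2q_B - (q_A + q_Z) = 0.
Arcadia's first-order condition: 123 - 2q_A - (q_B + q_Z) = 0.
Zephyr's profit: π_Z = (194 - Q)q_Z - (49q_Z). Setting ∂π_Z/∂q_Z = 0: 145 - 2q_Z - (q_B + q_A) = 0.
Adding the 3 first-order conditions: 444 − 4Q = 0, so Q = 111.
Back-substituting: q_B = (176 − 111) = 65, q_A = (123 − 111) = 12, q_Z = (145 − 111) = 34.
Total output Q = 111, so price P = 194 - 111 = 83.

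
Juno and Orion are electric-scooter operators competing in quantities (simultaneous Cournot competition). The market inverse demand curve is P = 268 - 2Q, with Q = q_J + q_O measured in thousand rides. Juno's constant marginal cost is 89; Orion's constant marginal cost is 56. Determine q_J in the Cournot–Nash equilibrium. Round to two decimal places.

24.33

Juno's profit: π_J = (268 - 2Q)q_J - (89q_J). Setting ∂π_J/∂q_J = 0: 179 - 4q_J - 2(q_O) = 0.
Orion's first-order condition: 212 - 4q_O - 2(q_J) = 0.
Rearranging gives the reaction functions q_J = (179 - 2q_O)/4 and q_O = (212 - 2q_J)/4.
Solving the pair: q_J = 73/3, q_O = 245/6.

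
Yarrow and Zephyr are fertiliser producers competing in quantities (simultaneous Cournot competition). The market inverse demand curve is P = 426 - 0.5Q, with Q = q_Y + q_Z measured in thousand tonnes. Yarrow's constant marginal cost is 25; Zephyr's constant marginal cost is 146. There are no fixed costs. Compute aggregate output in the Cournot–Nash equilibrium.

454

Yarrow's profit: π_Y = (426 - 0.5Q)q_Y - (25q_Y). Setting ∂π_Y/∂q_Y = 0: 401 - q_Y - (1/2)(q_Z) = 0.
Zephyr's profit: π_Z = (426 - 0.5Q)q_Z - (146q_Z). Setting ∂π_Z/∂q_Z = 0: 280 - q_Z - (1/2)(q_Y) = 0.
Best responses: q_Y = (401 - (1/2)q_Z), q_Z = (280 - (1/2)q_Y).
Substituting one into the other gives q_Y = 348 and q_Z = 106.
Total output Q = 348 + 106 = 454.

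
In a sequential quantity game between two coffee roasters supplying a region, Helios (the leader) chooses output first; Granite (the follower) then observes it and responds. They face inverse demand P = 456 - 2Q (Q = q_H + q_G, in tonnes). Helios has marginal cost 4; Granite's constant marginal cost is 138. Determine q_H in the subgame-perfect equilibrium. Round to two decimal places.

Solve by backward induction. Given q_H, the follower Granite maximises π_G = (456 - 2q_H - 2q_G)q_G - 138q_G.
Setting the follower's marginal profit to zero, 318 - 2q_H - 4q_G = 0, i.e. q_G = (318 - 2q_H)/4.
The leader anticipates this reaction. Substituting into P = 456 - 2Q gives P = 297 - q_H, so π_H = (297 - q_H)q_H - 4q_H.
Leader FOC: 293 - 2q_H = 0, so q_H = 293/2.
Then q_G = (318 - 2·(293/2))/4 = 25/4.

146.50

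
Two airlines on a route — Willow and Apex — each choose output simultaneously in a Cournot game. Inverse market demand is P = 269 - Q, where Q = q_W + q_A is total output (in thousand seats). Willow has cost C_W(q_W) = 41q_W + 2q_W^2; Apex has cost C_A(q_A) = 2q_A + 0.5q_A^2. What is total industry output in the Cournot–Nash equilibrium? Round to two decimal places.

Willow's profit: π_W = (269 - Q)q_W - (41q_W + 2q_W²). Setting ∂π_W/∂q_W = 0: 228 - 6q_W - (q_A) = 0.
Apex's profit: π_A = (269 - Q)q_A - (2q_A + (1/2)q_A²). Setting ∂π_A/∂q_A = 0: 267 - 3q_A - (q_W) = 0.
Best responses: q_W = (228 - q_A)/6, q_A = (267 - q_W)/3.
Solving the pair: q_W = 417/17, q_A = 1374/17.
Total output Q = 417/17 + 1374/17 = 1791/17.

105.35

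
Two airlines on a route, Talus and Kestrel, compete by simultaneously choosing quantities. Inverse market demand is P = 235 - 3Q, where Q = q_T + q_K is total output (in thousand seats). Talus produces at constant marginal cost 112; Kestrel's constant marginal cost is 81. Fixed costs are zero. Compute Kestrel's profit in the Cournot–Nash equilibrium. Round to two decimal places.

Talus's profit: π_T = (235 - 3Q)q_T - (112q_T). Setting ∂π_T/∂q_T = 0: 123 - 6q_T - 3(q_K) = 0.
Kestrel's profit: π_K = (235 - 3Q)q_K - (81q_K). Setting ∂π_K/∂q_K = 0: 154 - 6q_K - 3(q_T) = 0.
Rearranging gives the reaction functions q_T = (123 - 3q_K)/6 and q_K = (154 - 3q_T)/6.
Substituting one into the other gives q_T = 92/9 and q_K = 185/9.
Price P = 235 - 3·(277/9) = 428/3.
Kestrel's profit: (428/3 - 81)·(185/9) = 1267.5926.

1267.59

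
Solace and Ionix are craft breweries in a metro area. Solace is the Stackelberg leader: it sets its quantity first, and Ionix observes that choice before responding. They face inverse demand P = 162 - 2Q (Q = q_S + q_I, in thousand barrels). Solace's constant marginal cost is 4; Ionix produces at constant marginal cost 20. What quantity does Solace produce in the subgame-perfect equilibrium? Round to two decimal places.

Solve by backward induction. Given q_S, the follower Ionix maximises π_I = (162 - 2q_S - 2q_I)q_I - 20q_I.
Follower FOC: 142 - 2q_S - 4q_I = 0, so q_I(q_S) = (142 - 2q_S)/4.
The leader anticipates this reaction. Substituting into P = 162 - 2Q gives P = 91 - q_S, so π_S = (91 - q_S)q_S - 4q_S.
The leader's first-order condition 87 - 2q_S = 0 yields q_S = 87/2.
Then q_I = (142 - 2·(87/2))/4 = 55/4.

43.50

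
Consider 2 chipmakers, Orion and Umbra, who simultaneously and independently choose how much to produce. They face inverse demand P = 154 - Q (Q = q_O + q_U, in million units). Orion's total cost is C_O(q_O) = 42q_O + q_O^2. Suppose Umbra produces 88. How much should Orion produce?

With the rival's output fixed at 88, Orion's profit is π_O = (154 - 88 - q_O)q_O - (42q_O + q_O²) = (66 - q_O)q_O - (42q_O + q_O²).
∂π_O/∂q_O = 24 - 4q_O = 0, so q_O = 6.

6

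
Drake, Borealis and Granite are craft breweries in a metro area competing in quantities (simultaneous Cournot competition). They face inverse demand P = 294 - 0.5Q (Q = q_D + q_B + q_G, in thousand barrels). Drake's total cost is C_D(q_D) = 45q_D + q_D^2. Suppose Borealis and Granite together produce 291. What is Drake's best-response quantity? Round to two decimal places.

34.50

With rivals' combined output fixed at 291, Drake's profit is π_D = (294 - (1/2)·291 - (1/2)q_D)q_D - (45q_D + q_D²) = (297/2 - (1/2)q_D)q_D - (45q_D + q_D²).
∂π_D/∂q_D = 207/2 - 3q_D = 0, so q_D = 69/2.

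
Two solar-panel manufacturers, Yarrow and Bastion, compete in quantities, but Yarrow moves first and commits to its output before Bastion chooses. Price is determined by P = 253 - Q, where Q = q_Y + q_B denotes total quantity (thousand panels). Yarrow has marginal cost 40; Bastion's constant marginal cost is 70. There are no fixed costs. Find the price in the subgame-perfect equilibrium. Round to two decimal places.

100.75

Solve by backward induction. Given q_Y, the follower Bastion maximises π_B = (253 - q_Y - q_B)q_B - 70q_B.
Follower FOC: 183 - q_Y - 2q_B = 0, so q_B(q_Y) = (183 - q_Y)/2.
The leader anticipates this reaction. Substituting into P = 253 - Q gives P = 323/2 - (1/2)q_Y, so π_Y = (323/2 - (1/2)q_Y)q_Y - 40q_Y.
Leader FOC: 243/2 - q_Y = 0, so q_Y = 243/2.
Then q_B = (183 - 243/2)/2 = 123/4.
Total output Q = 609/4, so price P = 253 - 609/4 = 403/4.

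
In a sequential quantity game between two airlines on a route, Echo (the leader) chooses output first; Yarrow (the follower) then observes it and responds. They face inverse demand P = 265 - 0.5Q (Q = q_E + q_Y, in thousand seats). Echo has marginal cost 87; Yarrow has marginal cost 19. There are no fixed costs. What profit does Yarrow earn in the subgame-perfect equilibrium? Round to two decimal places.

18240.50

Solve by backward induction. Given q_E, the follower Yarrow maximises π_Y = (265 - (1/2)q_E - (1/2)q_Y)q_Y - 19q_Y.
∂π_Y/∂q_Y = 246 - (1/2)q_E - q_Y = 0 gives the reaction function q_Y = (246 - (1/2)q_E).
Echo substitutes q_Y(q_E) into its own profit: π_E = q_E(265 - (1/2)q_E - (246 - (1/2)q_E)/2) - 87q_E = (142 - (1/4)q_E)q_E - 87q_E.
The leader's first-order condition 55 - (1/2)q_E = 0 yields q_E = 110.
Then q_Y = (246 - (1/2)·110) = 191.
Price P = 265 - (1/2)·301 = 229/2.
Yarrow's profit: (229/2 - 19)·191 = 18240.5000.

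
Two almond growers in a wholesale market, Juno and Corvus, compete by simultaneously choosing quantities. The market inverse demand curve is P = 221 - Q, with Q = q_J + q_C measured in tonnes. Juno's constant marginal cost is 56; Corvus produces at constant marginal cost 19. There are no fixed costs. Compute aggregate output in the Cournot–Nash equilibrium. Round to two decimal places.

122.33

Juno's profit: π_J = (221 - Q)q_J - (56q_J). Setting ∂π_J/∂q_J = 0: 165 - 2q_J - (q_C) = 0.
Corvus's profit: π_C = (221 - Q)q_C - (19q_C). Setting ∂π_C/∂q_C = 0: 202 - 2q_C - (q_J) = 0.
Rearranging gives the reaction functions q_J = (165 - q_C)/2 and q_C = (202 - q_J)/2.
Solving the pair: q_J = 128/3, q_C = 239/3.
Total output Q = 128/3 + 239/3 = 367/3.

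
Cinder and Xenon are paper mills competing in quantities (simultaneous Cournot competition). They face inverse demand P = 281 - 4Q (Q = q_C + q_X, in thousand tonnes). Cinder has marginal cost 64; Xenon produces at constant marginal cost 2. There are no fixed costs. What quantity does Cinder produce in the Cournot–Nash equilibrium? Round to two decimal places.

12.92

Cinder's profit: π_C = (281 - 4Q)q_C - (64q_C). Setting ∂π_C/∂q_C = 0: 217 - 8q_C - 4(q_X) = 0.
Xenon's profit: π_X = (281 - 4Q)q_X - (2q_X). Setting ∂π_X/∂q_X = 0: 279 - 8q_X - 4(q_C) = 0.
Best responses: q_C = (217 - 4q_X)/8, q_X = (279 - 4q_C)/8.
Solving the pair: q_C = 155/12, q_X = 341/12.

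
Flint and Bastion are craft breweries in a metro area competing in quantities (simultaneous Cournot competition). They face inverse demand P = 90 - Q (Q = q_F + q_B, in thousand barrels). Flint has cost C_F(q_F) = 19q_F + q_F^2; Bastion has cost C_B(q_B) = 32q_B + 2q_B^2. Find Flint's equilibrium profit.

512

Flint's profit: π_F = (90 - Q)q_F - (19q_F + q_F²). Setting ∂π_F/∂q_F = 0: 71 - 4q_F - (q_B) = 0.
Bastion's first-order condition: 58 - 6q_B - (q_F) = 0.
So q_F = (71 - q_B)/4 and q_B = (58 - q_F)/6.
Substituting one into the other gives q_F = 16 and q_B = 7.
Price P = 90 - 23 = 67.
Flint's profit: 67·16 - 19·16 - 16² = 512.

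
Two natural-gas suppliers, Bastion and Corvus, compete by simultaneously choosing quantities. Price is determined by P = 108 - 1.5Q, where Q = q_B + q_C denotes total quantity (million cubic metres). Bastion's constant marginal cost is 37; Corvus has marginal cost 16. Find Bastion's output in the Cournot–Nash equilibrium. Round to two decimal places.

Bastion's profit: π_B = (108 - 1.5Q)q_B - (37q_B). Setting ∂π_B/∂q_B = 0: 71 - 3q_B - (3/2)(q_C) = 0.
Corvus's first-order condition: 92 - 3q_C - (3/2)(q_B) = 0.
Best responses: q_B = (71 - (3/2)q_C)/3, q_C = (92 - (3/2)q_B)/3.
Substituting one into the other gives q_B = 100/9 and q_C = 226/9.

11.11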